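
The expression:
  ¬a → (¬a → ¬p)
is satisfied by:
  {a: True, p: False}
  {p: False, a: False}
  {p: True, a: True}


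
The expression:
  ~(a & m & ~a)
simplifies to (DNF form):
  True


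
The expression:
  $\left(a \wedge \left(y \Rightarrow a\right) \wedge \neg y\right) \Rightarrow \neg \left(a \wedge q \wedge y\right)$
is always true.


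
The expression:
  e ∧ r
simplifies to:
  e ∧ r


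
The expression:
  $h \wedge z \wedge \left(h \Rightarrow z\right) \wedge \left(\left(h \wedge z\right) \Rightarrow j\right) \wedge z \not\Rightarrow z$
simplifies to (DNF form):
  $\text{False}$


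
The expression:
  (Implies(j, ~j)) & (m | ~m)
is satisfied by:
  {j: False}


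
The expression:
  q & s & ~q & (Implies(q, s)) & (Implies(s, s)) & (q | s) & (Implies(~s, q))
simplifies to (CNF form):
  False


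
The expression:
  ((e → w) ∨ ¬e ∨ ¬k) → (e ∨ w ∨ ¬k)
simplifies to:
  e ∨ w ∨ ¬k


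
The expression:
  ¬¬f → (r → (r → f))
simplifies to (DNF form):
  True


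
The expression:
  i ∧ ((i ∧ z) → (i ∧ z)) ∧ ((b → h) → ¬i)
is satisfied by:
  {i: True, b: True, h: False}


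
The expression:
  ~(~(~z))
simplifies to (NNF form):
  ~z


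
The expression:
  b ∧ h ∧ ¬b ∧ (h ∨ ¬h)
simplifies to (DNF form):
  False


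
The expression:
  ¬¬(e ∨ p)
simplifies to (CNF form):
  e ∨ p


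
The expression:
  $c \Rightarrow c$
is always true.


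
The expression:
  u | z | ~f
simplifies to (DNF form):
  u | z | ~f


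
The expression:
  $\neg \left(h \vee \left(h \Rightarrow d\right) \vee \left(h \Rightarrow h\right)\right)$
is never true.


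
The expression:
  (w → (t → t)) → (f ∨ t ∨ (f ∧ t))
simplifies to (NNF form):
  f ∨ t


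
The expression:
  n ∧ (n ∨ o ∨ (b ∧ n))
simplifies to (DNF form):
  n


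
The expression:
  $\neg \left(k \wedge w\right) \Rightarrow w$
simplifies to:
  $w$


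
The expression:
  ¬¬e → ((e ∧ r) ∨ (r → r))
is always true.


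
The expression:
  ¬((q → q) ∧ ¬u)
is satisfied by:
  {u: True}


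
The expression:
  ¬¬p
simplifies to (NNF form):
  p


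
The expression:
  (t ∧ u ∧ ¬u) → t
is always true.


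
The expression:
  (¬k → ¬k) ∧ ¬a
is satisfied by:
  {a: False}


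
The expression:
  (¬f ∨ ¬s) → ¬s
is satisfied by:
  {f: True, s: False}
  {s: False, f: False}
  {s: True, f: True}


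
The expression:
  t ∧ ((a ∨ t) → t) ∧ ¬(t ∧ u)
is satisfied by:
  {t: True, u: False}


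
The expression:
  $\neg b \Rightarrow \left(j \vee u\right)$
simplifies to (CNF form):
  $b \vee j \vee u$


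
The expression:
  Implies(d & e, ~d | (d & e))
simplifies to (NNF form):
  True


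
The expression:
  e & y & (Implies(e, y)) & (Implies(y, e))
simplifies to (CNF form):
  e & y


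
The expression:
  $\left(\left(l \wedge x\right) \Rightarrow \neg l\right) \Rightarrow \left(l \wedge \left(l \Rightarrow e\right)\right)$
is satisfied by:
  {x: True, e: True, l: True}
  {x: True, l: True, e: False}
  {e: True, l: True, x: False}


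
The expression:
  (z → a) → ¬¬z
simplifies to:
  z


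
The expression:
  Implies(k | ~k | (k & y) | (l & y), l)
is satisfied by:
  {l: True}


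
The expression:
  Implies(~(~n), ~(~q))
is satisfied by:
  {q: True, n: False}
  {n: False, q: False}
  {n: True, q: True}


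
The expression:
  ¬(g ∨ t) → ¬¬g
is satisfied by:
  {t: True, g: True}
  {t: True, g: False}
  {g: True, t: False}


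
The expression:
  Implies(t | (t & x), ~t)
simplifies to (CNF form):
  ~t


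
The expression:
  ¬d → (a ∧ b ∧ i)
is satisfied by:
  {a: True, d: True, i: True, b: True}
  {a: True, d: True, i: True, b: False}
  {a: True, d: True, b: True, i: False}
  {a: True, d: True, b: False, i: False}
  {d: True, i: True, b: True, a: False}
  {d: True, i: True, b: False, a: False}
  {d: True, i: False, b: True, a: False}
  {d: True, i: False, b: False, a: False}
  {a: True, i: True, b: True, d: False}


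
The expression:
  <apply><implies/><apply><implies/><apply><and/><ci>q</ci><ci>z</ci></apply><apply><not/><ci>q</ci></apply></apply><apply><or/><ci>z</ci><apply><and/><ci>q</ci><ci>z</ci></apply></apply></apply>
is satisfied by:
  {z: True}


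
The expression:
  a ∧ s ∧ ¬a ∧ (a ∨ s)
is never true.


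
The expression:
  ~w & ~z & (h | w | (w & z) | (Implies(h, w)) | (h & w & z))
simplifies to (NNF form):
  ~w & ~z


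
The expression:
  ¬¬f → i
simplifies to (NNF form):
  i ∨ ¬f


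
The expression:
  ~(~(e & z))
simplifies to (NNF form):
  e & z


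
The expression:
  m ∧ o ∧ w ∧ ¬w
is never true.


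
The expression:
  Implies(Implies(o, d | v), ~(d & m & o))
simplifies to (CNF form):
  ~d | ~m | ~o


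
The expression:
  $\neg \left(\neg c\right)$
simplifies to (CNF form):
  $c$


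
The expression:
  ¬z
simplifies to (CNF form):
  ¬z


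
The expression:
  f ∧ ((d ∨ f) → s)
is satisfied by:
  {s: True, f: True}


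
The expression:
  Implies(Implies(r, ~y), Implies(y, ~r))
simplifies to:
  True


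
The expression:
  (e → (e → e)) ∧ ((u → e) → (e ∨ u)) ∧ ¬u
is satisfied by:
  {e: True, u: False}


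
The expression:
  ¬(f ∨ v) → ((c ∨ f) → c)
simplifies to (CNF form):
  True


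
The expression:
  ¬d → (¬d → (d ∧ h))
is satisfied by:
  {d: True}


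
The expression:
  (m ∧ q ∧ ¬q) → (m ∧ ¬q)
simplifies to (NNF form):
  True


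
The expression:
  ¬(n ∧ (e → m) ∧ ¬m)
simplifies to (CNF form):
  e ∨ m ∨ ¬n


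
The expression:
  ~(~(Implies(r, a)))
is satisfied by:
  {a: True, r: False}
  {r: False, a: False}
  {r: True, a: True}


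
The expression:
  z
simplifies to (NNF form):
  z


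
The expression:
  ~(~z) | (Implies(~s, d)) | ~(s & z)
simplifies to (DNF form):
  True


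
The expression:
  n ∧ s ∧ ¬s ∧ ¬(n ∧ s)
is never true.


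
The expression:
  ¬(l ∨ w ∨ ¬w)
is never true.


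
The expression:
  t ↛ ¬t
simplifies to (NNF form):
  t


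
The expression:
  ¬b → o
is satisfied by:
  {b: True, o: True}
  {b: True, o: False}
  {o: True, b: False}


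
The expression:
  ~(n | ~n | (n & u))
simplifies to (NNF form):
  False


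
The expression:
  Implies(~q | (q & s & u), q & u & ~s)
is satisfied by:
  {q: True, s: False, u: False}
  {u: True, q: True, s: False}
  {s: True, q: True, u: False}


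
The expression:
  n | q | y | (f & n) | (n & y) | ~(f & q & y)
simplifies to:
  True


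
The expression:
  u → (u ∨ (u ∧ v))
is always true.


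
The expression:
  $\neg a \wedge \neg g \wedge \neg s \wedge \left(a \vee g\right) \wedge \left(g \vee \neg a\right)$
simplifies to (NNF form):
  $\text{False}$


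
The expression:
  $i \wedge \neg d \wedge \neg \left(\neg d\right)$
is never true.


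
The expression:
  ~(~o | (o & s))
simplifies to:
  o & ~s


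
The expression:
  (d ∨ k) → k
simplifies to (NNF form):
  k ∨ ¬d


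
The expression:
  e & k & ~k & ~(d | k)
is never true.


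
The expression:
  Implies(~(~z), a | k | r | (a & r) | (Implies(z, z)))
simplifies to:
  True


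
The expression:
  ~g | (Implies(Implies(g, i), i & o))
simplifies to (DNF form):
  o | ~g | ~i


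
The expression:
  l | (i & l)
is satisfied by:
  {l: True}


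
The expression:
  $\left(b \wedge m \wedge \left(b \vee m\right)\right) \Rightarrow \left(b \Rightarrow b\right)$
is always true.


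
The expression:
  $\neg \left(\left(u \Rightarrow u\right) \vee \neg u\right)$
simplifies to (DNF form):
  $\text{False}$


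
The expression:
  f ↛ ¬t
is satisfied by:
  {t: True, f: True}


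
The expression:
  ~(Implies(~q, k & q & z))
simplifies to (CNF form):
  ~q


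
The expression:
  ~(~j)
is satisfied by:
  {j: True}


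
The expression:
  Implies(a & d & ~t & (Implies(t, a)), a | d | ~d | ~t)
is always true.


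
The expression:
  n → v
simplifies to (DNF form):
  v ∨ ¬n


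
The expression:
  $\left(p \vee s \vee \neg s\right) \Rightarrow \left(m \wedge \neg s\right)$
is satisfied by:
  {m: True, s: False}


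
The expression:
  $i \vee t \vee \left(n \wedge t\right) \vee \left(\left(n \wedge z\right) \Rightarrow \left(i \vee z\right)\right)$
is always true.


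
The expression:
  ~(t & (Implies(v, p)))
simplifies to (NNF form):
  ~t | (v & ~p)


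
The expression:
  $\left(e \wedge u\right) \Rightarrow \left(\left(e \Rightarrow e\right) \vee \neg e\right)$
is always true.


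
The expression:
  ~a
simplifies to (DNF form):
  ~a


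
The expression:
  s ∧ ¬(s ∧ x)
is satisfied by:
  {s: True, x: False}


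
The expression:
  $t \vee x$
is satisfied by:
  {x: True, t: True}
  {x: True, t: False}
  {t: True, x: False}


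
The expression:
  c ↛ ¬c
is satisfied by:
  {c: True}


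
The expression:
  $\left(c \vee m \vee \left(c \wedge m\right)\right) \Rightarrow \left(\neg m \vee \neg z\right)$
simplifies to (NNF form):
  $\neg m \vee \neg z$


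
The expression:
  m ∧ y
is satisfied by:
  {m: True, y: True}


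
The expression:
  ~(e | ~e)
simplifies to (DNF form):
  False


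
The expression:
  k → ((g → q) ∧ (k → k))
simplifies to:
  q ∨ ¬g ∨ ¬k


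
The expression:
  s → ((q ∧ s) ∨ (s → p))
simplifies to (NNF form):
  p ∨ q ∨ ¬s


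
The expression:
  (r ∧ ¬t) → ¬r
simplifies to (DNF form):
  t ∨ ¬r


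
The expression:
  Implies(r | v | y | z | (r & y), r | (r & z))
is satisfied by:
  {r: True, v: False, z: False, y: False}
  {r: True, y: True, v: False, z: False}
  {r: True, z: True, v: False, y: False}
  {r: True, y: True, z: True, v: False}
  {r: True, v: True, z: False, y: False}
  {r: True, y: True, v: True, z: False}
  {r: True, z: True, v: True, y: False}
  {r: True, y: True, z: True, v: True}
  {y: False, v: False, z: False, r: False}


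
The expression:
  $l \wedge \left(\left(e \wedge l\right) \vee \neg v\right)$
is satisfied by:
  {e: True, l: True, v: False}
  {l: True, v: False, e: False}
  {e: True, v: True, l: True}


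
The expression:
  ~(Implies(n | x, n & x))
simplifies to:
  (n & ~x) | (x & ~n)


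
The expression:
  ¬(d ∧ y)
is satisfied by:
  {d: False, y: False}
  {y: True, d: False}
  {d: True, y: False}


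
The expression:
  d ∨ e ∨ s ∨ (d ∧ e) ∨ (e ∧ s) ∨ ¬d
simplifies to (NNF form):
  True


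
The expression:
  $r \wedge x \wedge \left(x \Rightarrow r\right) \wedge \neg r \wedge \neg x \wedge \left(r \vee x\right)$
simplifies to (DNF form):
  $\text{False}$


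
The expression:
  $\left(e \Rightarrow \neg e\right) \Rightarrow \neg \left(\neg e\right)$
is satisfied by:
  {e: True}


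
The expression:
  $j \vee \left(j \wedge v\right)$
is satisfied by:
  {j: True}


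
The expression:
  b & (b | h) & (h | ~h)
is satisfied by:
  {b: True}


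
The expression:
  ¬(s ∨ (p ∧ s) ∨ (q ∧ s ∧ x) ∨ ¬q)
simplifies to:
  q ∧ ¬s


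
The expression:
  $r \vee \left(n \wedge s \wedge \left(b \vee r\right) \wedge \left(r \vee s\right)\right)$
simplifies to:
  $r \vee \left(b \wedge n \wedge s\right)$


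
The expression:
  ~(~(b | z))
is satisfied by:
  {b: True, z: True}
  {b: True, z: False}
  {z: True, b: False}


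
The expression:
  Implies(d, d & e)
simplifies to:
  e | ~d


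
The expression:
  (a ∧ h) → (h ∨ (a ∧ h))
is always true.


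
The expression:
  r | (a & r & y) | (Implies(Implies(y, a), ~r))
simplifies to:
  True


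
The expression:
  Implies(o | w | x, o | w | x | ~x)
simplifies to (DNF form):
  True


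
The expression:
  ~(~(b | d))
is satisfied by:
  {b: True, d: True}
  {b: True, d: False}
  {d: True, b: False}


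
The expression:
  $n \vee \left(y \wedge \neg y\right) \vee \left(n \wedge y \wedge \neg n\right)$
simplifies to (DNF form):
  $n$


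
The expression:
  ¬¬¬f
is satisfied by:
  {f: False}


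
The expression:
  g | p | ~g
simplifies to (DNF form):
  True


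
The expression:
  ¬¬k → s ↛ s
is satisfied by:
  {k: False}


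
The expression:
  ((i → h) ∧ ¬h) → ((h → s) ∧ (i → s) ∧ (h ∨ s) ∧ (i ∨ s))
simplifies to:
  h ∨ i ∨ s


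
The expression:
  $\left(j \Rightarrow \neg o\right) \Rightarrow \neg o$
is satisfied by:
  {j: True, o: False}
  {o: False, j: False}
  {o: True, j: True}


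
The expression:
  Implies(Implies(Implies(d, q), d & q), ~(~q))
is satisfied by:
  {q: True, d: False}
  {d: False, q: False}
  {d: True, q: True}


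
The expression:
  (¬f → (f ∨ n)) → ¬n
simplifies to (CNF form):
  ¬n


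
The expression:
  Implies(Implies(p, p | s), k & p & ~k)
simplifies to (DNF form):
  False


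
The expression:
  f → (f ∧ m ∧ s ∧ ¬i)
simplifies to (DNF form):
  (m ∧ s ∧ ¬i) ∨ ¬f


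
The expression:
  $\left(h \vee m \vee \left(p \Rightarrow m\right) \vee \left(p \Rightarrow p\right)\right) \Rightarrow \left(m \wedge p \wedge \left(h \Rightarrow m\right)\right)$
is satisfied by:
  {m: True, p: True}


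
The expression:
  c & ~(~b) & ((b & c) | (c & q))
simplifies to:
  b & c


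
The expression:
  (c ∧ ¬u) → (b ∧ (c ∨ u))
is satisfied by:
  {b: True, u: True, c: False}
  {b: True, c: False, u: False}
  {u: True, c: False, b: False}
  {u: False, c: False, b: False}
  {b: True, u: True, c: True}
  {b: True, c: True, u: False}
  {u: True, c: True, b: False}


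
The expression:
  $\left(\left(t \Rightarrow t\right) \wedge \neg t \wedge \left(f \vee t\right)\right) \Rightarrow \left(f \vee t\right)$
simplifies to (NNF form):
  $\text{True}$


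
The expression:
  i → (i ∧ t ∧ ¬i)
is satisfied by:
  {i: False}


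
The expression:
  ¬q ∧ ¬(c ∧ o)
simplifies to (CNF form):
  ¬q ∧ (¬c ∨ ¬o)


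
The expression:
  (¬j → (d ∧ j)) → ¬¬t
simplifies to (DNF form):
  t ∨ ¬j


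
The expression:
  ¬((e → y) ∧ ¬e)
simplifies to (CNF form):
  e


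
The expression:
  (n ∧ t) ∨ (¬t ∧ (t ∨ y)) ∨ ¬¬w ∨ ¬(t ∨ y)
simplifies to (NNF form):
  n ∨ w ∨ ¬t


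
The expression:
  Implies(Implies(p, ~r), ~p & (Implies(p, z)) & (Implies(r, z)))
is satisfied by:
  {z: True, p: False, r: False}
  {z: False, p: False, r: False}
  {r: True, z: True, p: False}
  {p: True, r: True, z: True}
  {p: True, r: True, z: False}


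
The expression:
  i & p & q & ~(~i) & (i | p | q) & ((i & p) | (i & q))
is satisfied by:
  {i: True, p: True, q: True}


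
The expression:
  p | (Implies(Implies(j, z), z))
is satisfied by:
  {z: True, p: True, j: True}
  {z: True, p: True, j: False}
  {z: True, j: True, p: False}
  {z: True, j: False, p: False}
  {p: True, j: True, z: False}
  {p: True, j: False, z: False}
  {j: True, p: False, z: False}


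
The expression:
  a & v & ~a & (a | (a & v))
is never true.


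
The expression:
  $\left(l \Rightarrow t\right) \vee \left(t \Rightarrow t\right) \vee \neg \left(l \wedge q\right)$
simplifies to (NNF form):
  $\text{True}$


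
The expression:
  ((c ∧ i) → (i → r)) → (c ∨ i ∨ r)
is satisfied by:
  {i: True, r: True, c: True}
  {i: True, r: True, c: False}
  {i: True, c: True, r: False}
  {i: True, c: False, r: False}
  {r: True, c: True, i: False}
  {r: True, c: False, i: False}
  {c: True, r: False, i: False}


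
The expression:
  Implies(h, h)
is always true.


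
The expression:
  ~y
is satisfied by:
  {y: False}


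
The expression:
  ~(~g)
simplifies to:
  g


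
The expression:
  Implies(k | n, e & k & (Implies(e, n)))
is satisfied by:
  {e: True, k: False, n: False}
  {k: False, n: False, e: False}
  {n: True, e: True, k: True}


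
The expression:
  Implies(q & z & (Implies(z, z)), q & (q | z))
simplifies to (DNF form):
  True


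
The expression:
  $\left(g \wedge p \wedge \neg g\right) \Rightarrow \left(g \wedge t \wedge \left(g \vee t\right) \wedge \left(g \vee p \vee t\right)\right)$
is always true.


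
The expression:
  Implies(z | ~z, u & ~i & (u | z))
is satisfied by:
  {u: True, i: False}


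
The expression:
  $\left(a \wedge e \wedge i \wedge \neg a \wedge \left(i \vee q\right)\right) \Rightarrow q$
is always true.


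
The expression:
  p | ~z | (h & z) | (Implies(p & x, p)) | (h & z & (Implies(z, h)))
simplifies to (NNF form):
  True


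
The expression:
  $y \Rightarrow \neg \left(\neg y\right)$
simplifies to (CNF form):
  $\text{True}$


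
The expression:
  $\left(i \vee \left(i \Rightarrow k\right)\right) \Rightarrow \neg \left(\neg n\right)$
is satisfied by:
  {n: True}


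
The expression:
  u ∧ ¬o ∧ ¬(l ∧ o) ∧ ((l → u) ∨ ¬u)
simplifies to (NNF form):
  u ∧ ¬o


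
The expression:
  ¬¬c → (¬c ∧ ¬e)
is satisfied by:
  {c: False}


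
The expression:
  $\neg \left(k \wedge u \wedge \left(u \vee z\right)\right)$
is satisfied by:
  {u: False, k: False}
  {k: True, u: False}
  {u: True, k: False}


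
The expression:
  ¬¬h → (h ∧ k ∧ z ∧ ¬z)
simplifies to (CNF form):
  ¬h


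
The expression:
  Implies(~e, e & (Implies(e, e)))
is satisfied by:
  {e: True}


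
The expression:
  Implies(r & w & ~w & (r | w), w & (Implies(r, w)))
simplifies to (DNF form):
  True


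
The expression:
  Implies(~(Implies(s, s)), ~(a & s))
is always true.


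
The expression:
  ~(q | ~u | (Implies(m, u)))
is never true.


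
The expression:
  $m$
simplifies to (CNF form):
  $m$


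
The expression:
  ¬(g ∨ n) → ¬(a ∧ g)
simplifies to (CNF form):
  True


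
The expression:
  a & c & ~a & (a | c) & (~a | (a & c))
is never true.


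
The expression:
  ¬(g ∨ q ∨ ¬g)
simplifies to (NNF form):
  False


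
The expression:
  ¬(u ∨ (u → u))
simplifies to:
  False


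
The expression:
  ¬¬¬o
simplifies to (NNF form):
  ¬o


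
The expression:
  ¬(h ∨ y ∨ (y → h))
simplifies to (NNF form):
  False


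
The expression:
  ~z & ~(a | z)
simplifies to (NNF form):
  ~a & ~z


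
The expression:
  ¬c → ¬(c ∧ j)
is always true.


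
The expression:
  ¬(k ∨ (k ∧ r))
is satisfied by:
  {k: False}


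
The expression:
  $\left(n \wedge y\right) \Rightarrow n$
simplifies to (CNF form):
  $\text{True}$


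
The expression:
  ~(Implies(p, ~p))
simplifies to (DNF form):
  p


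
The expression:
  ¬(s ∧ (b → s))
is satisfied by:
  {s: False}


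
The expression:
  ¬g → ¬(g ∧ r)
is always true.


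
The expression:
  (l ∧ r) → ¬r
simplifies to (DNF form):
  ¬l ∨ ¬r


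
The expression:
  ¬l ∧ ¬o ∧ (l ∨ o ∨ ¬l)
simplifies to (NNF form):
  ¬l ∧ ¬o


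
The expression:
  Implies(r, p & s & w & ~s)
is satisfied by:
  {r: False}


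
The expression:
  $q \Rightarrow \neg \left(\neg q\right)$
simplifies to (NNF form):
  $\text{True}$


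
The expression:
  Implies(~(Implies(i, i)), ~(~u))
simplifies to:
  True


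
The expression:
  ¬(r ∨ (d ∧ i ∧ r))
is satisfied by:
  {r: False}


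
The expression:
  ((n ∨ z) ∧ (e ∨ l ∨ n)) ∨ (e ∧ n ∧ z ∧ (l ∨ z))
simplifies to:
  n ∨ (e ∧ z) ∨ (l ∧ z)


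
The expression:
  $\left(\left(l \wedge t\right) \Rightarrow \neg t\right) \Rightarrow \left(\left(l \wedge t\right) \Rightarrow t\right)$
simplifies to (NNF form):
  $\text{True}$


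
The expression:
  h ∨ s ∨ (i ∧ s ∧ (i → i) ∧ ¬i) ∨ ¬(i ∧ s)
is always true.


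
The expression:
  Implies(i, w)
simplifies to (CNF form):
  w | ~i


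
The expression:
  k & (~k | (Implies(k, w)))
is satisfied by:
  {w: True, k: True}


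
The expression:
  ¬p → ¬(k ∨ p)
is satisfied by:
  {p: True, k: False}
  {k: False, p: False}
  {k: True, p: True}


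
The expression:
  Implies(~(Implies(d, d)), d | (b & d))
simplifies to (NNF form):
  True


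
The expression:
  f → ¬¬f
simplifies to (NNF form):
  True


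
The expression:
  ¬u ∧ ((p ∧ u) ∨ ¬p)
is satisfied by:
  {u: False, p: False}


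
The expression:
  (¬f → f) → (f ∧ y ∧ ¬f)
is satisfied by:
  {f: False}


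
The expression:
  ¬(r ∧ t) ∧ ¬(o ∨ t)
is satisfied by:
  {o: False, t: False}


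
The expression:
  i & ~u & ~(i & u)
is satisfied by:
  {i: True, u: False}


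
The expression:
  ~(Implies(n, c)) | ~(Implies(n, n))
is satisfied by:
  {n: True, c: False}


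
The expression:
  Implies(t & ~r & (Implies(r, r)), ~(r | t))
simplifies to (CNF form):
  r | ~t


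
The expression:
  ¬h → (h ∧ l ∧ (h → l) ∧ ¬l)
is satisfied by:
  {h: True}


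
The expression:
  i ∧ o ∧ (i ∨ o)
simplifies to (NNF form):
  i ∧ o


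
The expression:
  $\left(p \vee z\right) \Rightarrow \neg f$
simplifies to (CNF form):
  $\left(\neg f \vee \neg p\right) \wedge \left(\neg f \vee \neg z\right)$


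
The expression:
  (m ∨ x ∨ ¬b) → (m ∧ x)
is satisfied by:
  {x: True, m: True, b: True}
  {x: True, m: True, b: False}
  {b: True, m: False, x: False}


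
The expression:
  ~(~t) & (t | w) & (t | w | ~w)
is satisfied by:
  {t: True}


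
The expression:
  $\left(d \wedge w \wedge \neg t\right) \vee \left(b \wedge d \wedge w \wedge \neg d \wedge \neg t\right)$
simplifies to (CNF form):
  $d \wedge w \wedge \neg t$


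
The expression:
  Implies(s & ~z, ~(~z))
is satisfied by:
  {z: True, s: False}
  {s: False, z: False}
  {s: True, z: True}


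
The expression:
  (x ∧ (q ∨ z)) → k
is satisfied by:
  {k: True, z: False, q: False, x: False}
  {k: True, q: True, z: False, x: False}
  {k: True, z: True, q: False, x: False}
  {k: True, q: True, z: True, x: False}
  {k: False, z: False, q: False, x: False}
  {q: True, k: False, z: False, x: False}
  {z: True, k: False, q: False, x: False}
  {q: True, z: True, k: False, x: False}
  {x: True, k: True, z: False, q: False}
  {x: True, q: True, k: True, z: False}
  {x: True, k: True, z: True, q: False}
  {x: True, q: True, k: True, z: True}
  {x: True, k: False, z: False, q: False}


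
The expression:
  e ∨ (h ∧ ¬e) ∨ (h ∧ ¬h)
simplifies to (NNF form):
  e ∨ h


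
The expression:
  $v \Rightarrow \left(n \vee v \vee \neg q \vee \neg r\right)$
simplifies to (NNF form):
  $\text{True}$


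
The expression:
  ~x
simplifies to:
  ~x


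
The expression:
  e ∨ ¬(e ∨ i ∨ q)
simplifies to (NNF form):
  e ∨ (¬i ∧ ¬q)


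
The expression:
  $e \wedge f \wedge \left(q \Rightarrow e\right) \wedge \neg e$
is never true.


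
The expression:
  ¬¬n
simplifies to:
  n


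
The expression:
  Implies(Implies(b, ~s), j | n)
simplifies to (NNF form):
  j | n | (b & s)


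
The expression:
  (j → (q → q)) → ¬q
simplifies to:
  ¬q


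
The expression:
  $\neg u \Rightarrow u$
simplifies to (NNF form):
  $u$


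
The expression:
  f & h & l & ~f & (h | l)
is never true.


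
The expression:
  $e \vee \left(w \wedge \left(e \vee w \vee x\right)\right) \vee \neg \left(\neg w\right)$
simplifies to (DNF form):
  $e \vee w$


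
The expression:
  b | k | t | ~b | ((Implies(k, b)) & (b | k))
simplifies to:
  True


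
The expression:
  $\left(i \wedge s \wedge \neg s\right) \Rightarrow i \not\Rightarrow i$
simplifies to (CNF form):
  $\text{True}$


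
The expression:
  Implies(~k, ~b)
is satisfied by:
  {k: True, b: False}
  {b: False, k: False}
  {b: True, k: True}


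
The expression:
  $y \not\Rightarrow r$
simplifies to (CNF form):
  $y \wedge \neg r$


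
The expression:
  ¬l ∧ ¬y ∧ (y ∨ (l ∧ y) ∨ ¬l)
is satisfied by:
  {y: False, l: False}


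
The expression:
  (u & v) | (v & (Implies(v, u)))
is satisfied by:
  {u: True, v: True}


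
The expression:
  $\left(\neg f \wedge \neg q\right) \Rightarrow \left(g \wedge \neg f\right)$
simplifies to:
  $f \vee g \vee q$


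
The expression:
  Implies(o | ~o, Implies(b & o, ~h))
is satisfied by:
  {h: False, o: False, b: False}
  {b: True, h: False, o: False}
  {o: True, h: False, b: False}
  {b: True, o: True, h: False}
  {h: True, b: False, o: False}
  {b: True, h: True, o: False}
  {o: True, h: True, b: False}


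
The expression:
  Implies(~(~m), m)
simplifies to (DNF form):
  True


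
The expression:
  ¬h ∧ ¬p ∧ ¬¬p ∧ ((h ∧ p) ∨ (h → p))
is never true.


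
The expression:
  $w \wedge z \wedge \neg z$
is never true.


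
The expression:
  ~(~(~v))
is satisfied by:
  {v: False}


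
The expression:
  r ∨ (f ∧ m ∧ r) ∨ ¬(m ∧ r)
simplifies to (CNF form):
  True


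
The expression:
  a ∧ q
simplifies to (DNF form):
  a ∧ q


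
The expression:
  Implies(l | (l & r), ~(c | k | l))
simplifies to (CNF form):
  ~l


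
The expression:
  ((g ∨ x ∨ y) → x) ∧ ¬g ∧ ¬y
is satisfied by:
  {g: False, y: False}


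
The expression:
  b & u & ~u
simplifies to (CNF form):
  False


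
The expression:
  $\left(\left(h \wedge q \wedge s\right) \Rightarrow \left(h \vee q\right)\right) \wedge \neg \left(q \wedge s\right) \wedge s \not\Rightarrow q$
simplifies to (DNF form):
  $s \wedge \neg q$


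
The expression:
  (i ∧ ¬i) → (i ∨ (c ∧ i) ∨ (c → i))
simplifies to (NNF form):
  True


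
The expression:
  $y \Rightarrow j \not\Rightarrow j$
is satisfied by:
  {y: False}


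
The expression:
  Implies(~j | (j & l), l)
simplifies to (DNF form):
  j | l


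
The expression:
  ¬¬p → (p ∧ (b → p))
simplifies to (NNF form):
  True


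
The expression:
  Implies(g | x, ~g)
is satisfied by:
  {g: False}


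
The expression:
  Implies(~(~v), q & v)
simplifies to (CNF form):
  q | ~v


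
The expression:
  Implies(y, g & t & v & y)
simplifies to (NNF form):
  ~y | (g & t & v)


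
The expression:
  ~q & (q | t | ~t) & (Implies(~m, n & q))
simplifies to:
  m & ~q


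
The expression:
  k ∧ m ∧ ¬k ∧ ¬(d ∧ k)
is never true.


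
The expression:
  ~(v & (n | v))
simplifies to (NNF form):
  ~v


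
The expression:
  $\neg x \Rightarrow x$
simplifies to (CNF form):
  $x$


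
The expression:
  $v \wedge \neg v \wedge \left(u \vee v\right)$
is never true.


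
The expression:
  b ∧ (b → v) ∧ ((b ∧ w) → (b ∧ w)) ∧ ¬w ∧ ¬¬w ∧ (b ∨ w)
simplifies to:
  False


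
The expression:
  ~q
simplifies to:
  ~q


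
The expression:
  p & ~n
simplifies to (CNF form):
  p & ~n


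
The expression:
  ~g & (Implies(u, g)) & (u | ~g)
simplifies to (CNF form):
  ~g & ~u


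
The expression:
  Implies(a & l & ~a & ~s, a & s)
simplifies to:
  True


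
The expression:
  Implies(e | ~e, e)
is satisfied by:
  {e: True}


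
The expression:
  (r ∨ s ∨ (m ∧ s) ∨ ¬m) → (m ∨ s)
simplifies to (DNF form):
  m ∨ s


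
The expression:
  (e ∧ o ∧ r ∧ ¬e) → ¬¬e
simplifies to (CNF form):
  True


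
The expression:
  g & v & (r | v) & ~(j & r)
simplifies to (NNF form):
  g & v & (~j | ~r)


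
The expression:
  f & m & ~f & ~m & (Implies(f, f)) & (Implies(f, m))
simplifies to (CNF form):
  False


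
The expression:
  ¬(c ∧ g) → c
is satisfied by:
  {c: True}


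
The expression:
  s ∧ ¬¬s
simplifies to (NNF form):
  s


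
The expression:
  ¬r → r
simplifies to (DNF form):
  r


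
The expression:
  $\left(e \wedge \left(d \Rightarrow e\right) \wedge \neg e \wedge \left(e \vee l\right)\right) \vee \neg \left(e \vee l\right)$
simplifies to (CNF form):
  $\neg e \wedge \neg l$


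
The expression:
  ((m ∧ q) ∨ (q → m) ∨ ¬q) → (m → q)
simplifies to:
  q ∨ ¬m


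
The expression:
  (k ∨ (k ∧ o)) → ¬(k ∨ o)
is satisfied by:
  {k: False}


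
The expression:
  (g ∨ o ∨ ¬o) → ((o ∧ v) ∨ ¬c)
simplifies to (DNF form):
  (o ∧ v) ∨ ¬c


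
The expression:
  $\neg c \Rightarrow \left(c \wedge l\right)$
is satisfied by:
  {c: True}


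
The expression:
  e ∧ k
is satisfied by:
  {e: True, k: True}


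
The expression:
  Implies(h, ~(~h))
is always true.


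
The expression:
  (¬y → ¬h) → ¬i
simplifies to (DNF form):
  (h ∧ ¬y) ∨ ¬i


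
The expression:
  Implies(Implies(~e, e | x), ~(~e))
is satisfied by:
  {e: True, x: False}
  {x: False, e: False}
  {x: True, e: True}


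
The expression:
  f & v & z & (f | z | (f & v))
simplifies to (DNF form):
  f & v & z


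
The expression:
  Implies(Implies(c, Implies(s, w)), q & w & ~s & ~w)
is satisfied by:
  {c: True, s: True, w: False}


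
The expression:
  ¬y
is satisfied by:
  {y: False}


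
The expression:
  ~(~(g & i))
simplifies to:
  g & i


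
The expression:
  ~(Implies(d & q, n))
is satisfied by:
  {d: True, q: True, n: False}


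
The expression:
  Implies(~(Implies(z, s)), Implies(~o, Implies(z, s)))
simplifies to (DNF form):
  o | s | ~z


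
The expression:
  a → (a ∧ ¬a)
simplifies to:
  ¬a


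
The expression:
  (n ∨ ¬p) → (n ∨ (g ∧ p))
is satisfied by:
  {n: True, p: True}
  {n: True, p: False}
  {p: True, n: False}


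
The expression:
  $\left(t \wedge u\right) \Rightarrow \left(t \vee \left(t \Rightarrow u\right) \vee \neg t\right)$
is always true.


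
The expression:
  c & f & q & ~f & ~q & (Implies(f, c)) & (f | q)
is never true.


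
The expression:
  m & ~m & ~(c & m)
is never true.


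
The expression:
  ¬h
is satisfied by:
  {h: False}


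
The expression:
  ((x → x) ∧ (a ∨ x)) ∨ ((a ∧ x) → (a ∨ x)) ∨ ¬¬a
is always true.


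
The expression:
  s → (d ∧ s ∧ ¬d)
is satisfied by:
  {s: False}


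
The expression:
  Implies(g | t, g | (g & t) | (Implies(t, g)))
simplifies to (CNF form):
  g | ~t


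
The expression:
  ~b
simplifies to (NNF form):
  ~b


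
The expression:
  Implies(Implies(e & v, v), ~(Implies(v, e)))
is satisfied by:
  {v: True, e: False}


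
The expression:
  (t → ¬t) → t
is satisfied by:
  {t: True}


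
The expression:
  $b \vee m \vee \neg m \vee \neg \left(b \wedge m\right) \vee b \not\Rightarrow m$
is always true.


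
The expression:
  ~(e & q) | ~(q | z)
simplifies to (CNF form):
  ~e | ~q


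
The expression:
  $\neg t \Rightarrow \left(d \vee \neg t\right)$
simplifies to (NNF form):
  $\text{True}$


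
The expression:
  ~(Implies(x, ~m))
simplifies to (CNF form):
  m & x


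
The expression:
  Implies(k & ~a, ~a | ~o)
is always true.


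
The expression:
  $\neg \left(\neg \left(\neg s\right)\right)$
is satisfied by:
  {s: False}


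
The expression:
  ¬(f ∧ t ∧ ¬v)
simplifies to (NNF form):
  v ∨ ¬f ∨ ¬t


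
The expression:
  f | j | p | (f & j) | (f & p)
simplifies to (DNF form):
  f | j | p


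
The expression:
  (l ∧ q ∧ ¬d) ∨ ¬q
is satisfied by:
  {l: True, d: False, q: False}
  {d: False, q: False, l: False}
  {l: True, d: True, q: False}
  {d: True, l: False, q: False}
  {q: True, l: True, d: False}


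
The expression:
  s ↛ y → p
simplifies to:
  p ∨ y ∨ ¬s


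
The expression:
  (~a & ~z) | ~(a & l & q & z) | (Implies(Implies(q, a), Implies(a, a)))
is always true.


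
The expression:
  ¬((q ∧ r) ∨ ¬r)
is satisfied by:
  {r: True, q: False}


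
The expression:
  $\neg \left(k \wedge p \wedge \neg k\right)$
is always true.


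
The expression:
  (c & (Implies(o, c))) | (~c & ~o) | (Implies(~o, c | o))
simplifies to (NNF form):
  True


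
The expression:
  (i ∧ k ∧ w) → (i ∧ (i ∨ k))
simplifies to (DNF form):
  True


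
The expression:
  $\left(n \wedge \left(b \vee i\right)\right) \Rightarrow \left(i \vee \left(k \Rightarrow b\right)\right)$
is always true.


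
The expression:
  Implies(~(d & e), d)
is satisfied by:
  {d: True}


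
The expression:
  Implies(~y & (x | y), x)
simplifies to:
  True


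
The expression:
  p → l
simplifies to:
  l ∨ ¬p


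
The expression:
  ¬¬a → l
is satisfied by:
  {l: True, a: False}
  {a: False, l: False}
  {a: True, l: True}


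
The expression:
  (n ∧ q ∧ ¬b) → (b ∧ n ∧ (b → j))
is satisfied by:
  {b: True, q: False, n: False}
  {q: False, n: False, b: False}
  {b: True, n: True, q: False}
  {n: True, q: False, b: False}
  {b: True, q: True, n: False}
  {q: True, b: False, n: False}
  {b: True, n: True, q: True}


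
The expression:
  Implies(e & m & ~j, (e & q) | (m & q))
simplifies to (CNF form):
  j | q | ~e | ~m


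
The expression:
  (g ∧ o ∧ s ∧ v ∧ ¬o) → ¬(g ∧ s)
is always true.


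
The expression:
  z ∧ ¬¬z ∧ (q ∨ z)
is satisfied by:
  {z: True}


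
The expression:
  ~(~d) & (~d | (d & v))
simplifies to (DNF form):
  d & v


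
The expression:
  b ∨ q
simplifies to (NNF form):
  b ∨ q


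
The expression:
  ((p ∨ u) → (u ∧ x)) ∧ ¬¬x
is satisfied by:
  {x: True, u: True, p: False}
  {x: True, p: False, u: False}
  {x: True, u: True, p: True}


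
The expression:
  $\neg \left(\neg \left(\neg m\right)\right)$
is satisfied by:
  {m: False}


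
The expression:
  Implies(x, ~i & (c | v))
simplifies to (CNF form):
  (~i | ~x) & (c | v | ~x) & (c | ~i | ~x) & (v | ~i | ~x)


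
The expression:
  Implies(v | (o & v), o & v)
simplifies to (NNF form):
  o | ~v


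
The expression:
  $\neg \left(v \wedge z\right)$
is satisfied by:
  {v: False, z: False}
  {z: True, v: False}
  {v: True, z: False}


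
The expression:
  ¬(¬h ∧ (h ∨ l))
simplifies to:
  h ∨ ¬l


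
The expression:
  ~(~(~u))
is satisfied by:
  {u: False}


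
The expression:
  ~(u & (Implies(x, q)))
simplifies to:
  ~u | (x & ~q)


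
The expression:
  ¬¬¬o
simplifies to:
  ¬o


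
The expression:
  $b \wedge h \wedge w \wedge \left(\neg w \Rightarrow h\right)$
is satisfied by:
  {h: True, w: True, b: True}


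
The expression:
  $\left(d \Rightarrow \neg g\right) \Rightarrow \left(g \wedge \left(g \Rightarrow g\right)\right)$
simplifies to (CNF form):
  $g$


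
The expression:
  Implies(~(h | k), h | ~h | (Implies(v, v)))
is always true.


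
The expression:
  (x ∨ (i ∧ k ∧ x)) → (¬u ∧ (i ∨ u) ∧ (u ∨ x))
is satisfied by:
  {i: True, u: False, x: False}
  {u: False, x: False, i: False}
  {i: True, u: True, x: False}
  {u: True, i: False, x: False}
  {x: True, i: True, u: False}


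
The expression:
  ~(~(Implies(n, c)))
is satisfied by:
  {c: True, n: False}
  {n: False, c: False}
  {n: True, c: True}


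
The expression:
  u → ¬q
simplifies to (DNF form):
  ¬q ∨ ¬u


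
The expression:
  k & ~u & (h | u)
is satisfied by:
  {h: True, k: True, u: False}


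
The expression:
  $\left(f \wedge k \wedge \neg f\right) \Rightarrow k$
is always true.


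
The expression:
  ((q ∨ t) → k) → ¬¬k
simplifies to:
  k ∨ q ∨ t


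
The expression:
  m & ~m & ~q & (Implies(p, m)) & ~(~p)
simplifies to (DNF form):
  False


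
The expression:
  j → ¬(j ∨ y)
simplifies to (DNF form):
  ¬j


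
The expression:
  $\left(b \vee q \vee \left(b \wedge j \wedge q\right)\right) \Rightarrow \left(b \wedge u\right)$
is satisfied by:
  {u: True, q: False, b: False}
  {u: False, q: False, b: False}
  {b: True, u: True, q: False}
  {b: True, q: True, u: True}


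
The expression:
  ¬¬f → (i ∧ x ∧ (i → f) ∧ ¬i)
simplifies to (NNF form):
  ¬f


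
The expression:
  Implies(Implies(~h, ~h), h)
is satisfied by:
  {h: True}


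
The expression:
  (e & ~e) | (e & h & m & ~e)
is never true.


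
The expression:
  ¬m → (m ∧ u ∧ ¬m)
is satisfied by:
  {m: True}


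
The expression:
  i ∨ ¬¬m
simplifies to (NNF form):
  i ∨ m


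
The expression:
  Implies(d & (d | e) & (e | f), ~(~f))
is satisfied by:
  {f: True, e: False, d: False}
  {f: False, e: False, d: False}
  {d: True, f: True, e: False}
  {d: True, f: False, e: False}
  {e: True, f: True, d: False}
  {e: True, f: False, d: False}
  {e: True, d: True, f: True}


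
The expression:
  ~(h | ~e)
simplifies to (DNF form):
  e & ~h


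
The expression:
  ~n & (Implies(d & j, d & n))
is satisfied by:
  {n: False, d: False, j: False}
  {j: True, n: False, d: False}
  {d: True, n: False, j: False}


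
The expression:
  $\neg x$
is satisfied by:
  {x: False}


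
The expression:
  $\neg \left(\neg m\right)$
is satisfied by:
  {m: True}


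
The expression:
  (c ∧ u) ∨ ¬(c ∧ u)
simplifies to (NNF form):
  True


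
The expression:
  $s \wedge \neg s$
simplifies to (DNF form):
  $\text{False}$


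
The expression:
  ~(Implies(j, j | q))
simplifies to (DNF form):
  False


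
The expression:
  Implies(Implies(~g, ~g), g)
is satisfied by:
  {g: True}


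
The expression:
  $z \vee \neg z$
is always true.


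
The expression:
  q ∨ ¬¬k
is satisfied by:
  {k: True, q: True}
  {k: True, q: False}
  {q: True, k: False}


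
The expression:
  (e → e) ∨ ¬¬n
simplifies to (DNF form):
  True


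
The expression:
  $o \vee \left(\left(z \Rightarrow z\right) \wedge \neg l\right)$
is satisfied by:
  {o: True, l: False}
  {l: False, o: False}
  {l: True, o: True}


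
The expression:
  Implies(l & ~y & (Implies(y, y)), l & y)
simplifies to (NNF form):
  y | ~l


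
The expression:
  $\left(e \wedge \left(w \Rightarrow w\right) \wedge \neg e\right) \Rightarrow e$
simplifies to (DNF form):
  $\text{True}$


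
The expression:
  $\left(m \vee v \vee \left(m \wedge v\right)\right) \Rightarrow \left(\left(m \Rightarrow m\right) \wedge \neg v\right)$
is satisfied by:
  {v: False}


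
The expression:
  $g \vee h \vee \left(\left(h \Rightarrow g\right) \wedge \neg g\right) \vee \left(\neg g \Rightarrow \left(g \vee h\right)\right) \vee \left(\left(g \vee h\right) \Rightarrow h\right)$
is always true.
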